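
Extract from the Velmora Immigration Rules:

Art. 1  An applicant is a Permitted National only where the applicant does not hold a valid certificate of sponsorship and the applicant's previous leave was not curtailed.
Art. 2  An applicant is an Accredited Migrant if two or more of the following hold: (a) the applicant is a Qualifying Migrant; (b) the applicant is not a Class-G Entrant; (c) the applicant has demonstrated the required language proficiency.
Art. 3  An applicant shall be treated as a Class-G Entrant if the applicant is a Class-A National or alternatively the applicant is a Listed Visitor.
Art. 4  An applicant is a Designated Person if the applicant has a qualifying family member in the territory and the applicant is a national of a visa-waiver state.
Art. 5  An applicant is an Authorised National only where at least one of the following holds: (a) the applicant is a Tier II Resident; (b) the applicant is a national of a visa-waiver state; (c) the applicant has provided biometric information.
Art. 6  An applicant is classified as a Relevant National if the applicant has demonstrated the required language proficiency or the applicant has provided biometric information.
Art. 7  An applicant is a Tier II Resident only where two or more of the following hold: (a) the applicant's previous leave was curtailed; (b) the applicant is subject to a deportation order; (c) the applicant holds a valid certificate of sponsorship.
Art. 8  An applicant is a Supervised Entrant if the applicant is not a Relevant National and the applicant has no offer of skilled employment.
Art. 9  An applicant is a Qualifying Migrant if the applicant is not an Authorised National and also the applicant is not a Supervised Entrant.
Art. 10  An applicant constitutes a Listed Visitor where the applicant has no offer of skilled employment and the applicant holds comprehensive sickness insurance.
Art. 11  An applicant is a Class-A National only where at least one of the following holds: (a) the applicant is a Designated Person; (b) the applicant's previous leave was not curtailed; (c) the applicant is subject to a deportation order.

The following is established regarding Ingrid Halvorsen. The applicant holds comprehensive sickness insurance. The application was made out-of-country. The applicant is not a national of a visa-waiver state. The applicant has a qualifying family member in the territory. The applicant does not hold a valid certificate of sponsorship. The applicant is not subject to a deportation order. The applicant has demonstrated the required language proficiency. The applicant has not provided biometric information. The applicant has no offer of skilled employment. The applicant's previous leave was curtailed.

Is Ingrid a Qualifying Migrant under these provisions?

article 7 — Tier II Resident: the applicant's previous leave was curtailed? yes; the applicant is subject to a deportation order? no; the applicant holds a valid certificate of sponsorship? no — 1 of 3 hold (need ≥2) → not satisfied.
article 5 — Authorised National: [Tier II Resident (article 7)? no] OR [the applicant is a national of a visa-waiver state? no] OR [the applicant has provided biometric information? no] → not satisfied.
article 6 — Relevant National: [the applicant has demonstrated the required language proficiency? yes] OR [the applicant has provided biometric information? no] → satisfied.
article 8 — Supervised Entrant: [not a Relevant National (article 6)? no] AND [the applicant has no offer of skilled employment? yes] → not satisfied.
article 9 — Qualifying Migrant: [not an Authorised National (article 5)? yes] AND [not a Supervised Entrant (article 8)? yes] → satisfied.

Yes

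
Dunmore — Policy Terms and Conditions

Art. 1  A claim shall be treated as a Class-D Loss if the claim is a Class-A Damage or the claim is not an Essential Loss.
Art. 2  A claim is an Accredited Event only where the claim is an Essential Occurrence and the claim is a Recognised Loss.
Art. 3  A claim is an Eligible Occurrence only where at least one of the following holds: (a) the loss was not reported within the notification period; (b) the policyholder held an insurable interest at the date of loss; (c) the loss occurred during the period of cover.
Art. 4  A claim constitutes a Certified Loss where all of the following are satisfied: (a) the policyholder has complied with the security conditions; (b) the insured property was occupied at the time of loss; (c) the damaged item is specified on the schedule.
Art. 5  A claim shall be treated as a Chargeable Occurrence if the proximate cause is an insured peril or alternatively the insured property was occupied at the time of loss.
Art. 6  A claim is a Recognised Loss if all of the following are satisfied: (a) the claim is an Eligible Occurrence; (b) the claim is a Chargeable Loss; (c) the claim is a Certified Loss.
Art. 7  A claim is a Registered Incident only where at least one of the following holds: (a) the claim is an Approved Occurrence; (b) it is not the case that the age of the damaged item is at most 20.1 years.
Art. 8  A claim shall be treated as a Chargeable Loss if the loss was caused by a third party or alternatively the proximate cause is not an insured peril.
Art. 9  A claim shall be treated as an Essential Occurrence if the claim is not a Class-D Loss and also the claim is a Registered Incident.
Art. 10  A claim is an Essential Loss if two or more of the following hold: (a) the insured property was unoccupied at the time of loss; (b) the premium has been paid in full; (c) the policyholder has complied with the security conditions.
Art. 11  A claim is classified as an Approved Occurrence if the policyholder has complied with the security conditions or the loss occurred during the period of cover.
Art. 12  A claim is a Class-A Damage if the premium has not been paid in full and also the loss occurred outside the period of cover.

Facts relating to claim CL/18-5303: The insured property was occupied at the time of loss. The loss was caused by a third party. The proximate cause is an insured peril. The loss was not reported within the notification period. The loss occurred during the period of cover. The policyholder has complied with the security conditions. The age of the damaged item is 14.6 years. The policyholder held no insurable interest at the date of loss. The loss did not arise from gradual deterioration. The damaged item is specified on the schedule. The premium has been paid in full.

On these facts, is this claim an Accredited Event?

Under article 12: the premium has not been paid in full? no; and the loss occurred outside the period of cover? no. So the claim is not a Class-A Damage.
Under article 10: the insured property was unoccupied at the time of loss? no; the premium has been paid in full? yes; the policyholder has complied with the security conditions? yes — 2 of 3 hold (need ≥2) → satisfied.
Under article 1: Class-A Damage (article 12)? no; or not an Essential Loss (article 10)? no. So the claim is not a Class-D Loss.
Under article 11: the policyholder has complied with the security conditions? yes; or the loss occurred during the period of cover? yes. So the claim is an Approved Occurrence.
Under article 7: Approved Occurrence (article 11)? yes; or age of the damaged item: 14.6 years ≤ 20.1 years? yes, so negated condition no. So the claim is a Registered Incident.
Under article 9: not a Class-D Loss (article 1)? yes; and Registered Incident (article 7)? yes. So the claim is an Essential Occurrence.
Under article 3: the loss was not reported within the notification period? yes; or the policyholder held an insurable interest at the date of loss? no; or the loss occurred during the period of cover? yes. So the claim is an Eligible Occurrence.
Under article 8: the loss was caused by a third party? yes; or the proximate cause is not an insured peril? no. So the claim is a Chargeable Loss.
Under article 4: the policyholder has complied with the security conditions? yes; and the insured property was occupied at the time of loss? yes; and the damaged item is specified on the schedule? yes. So the claim is a Certified Loss.
Under article 6: Eligible Occurrence (article 3)? yes; and Chargeable Loss (article 8)? yes; and Certified Loss (article 4)? yes. So the claim is a Recognised Loss.
Under article 2: Essential Occurrence (article 9)? yes; and Recognised Loss (article 6)? yes. So the claim is an Accredited Event.

Yes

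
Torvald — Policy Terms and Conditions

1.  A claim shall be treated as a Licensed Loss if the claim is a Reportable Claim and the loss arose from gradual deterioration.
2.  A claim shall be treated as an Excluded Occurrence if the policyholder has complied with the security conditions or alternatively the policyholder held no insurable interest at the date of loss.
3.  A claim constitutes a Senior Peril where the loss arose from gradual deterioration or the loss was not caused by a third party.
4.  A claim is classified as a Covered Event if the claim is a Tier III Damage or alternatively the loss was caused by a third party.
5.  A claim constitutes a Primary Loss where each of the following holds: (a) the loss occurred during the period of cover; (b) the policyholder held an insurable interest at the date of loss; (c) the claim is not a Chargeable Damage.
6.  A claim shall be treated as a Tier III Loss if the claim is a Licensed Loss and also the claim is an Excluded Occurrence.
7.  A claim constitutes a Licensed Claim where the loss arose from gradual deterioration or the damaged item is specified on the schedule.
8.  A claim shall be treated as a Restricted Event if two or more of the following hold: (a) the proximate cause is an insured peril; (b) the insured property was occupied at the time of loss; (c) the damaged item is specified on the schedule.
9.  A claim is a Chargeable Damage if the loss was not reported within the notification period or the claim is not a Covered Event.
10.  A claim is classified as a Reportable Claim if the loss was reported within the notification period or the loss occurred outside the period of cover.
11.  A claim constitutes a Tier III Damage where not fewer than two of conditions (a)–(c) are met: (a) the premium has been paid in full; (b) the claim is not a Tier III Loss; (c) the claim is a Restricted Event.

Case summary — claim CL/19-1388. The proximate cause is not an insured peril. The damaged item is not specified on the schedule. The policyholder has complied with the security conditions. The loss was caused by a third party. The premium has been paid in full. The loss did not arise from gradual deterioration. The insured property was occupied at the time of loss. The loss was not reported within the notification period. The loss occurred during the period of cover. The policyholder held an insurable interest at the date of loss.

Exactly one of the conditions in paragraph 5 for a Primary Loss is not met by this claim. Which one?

paragraph 10 — Reportable Claim: [the loss was reported within the notification period? no] OR [the loss occurred outside the period of cover? no] → not satisfied.
paragraph 1 — Licensed Loss: [Reportable Claim (paragraph 10)? no] AND [the loss arose from gradual deterioration? no] → not satisfied.
paragraph 2 — Excluded Occurrence: [the policyholder has complied with the security conditions? yes] OR [the policyholder held no insurable interest at the date of loss? no] → satisfied.
paragraph 6 — Tier III Loss: [Licensed Loss (paragraph 1)? no] AND [Excluded Occurrence (paragraph 2)? yes] → not satisfied.
paragraph 8 — Restricted Event: the proximate cause is an insured peril? no; the insured property was occupied at the time of loss? yes; the damaged item is specified on the schedule? no — 1 of 3 hold (need ≥2) → not satisfied.
paragraph 11 — Tier III Damage: the premium has been paid in full? yes; not a Tier III Loss (paragraph 6)? yes; Restricted Event (paragraph 8)? no — 2 of 3 hold (need ≥2) → satisfied.
paragraph 4 — Covered Event: [Tier III Damage (paragraph 11)? yes] OR [the loss was caused by a third party? yes] → satisfied.
paragraph 9 — Chargeable Damage: [the loss was not reported within the notification period? yes] OR [not a Covered Event (paragraph 4)? no] → satisfied.
paragraph 5 — Primary Loss: [the loss occurred during the period of cover? yes] AND [the policyholder held an insurable interest at the date of loss? yes] AND [not a Chargeable Damage (paragraph 9)? no] → not satisfied.

Chargeable Damage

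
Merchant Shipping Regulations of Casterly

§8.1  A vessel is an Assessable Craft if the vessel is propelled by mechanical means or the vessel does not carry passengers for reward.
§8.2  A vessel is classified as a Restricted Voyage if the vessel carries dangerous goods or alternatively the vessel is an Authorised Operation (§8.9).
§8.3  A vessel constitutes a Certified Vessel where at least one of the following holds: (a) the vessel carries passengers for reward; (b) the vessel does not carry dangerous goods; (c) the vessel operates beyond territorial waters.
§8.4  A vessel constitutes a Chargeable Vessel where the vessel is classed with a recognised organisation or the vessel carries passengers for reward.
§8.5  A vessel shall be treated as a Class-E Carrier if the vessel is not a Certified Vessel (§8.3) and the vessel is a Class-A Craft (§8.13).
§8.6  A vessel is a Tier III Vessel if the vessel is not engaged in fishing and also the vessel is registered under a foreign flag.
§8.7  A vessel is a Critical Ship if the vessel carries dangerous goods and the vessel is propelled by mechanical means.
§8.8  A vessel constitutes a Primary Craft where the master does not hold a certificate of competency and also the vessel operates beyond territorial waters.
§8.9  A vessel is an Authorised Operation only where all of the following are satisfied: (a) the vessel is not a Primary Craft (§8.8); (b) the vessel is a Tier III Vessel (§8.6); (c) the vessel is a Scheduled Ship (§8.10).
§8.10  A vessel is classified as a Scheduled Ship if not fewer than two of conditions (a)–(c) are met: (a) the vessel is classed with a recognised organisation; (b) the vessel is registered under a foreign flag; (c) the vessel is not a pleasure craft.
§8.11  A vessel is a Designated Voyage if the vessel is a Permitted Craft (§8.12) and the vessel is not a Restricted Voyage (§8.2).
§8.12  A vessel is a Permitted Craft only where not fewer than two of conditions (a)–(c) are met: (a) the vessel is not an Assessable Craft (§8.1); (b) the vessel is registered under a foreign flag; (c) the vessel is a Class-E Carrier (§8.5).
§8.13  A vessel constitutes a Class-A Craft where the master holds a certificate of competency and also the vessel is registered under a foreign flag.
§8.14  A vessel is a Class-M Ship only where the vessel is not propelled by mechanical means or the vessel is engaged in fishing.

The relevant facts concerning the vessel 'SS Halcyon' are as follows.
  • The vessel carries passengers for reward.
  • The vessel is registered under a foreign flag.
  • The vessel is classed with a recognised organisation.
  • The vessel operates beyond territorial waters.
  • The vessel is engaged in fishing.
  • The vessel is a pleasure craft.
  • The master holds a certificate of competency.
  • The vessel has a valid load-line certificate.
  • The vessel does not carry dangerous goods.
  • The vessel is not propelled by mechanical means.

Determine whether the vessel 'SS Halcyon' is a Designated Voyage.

Yes

§8.1 — Assessable Craft: [the vessel is propelled by mechanical means? no] OR [the vessel does not carry passengers for reward? no] → not satisfied.
§8.3 — Certified Vessel: [the vessel carries passengers for reward? yes] OR [the vessel does not carry dangerous goods? yes] OR [the vessel operates beyond territorial waters? yes] → satisfied.
§8.13 — Class-A Craft: [the master holds a certificate of competency? yes] AND [the vessel is registered under a foreign flag? yes] → satisfied.
§8.5 — Class-E Carrier: [not a Certified Vessel (§8.3)? no] AND [Class-A Craft (§8.13)? yes] → not satisfied.
§8.12 — Permitted Craft: not an Assessable Craft (§8.1)? yes; the vessel is registered under a foreign flag? yes; Class-E Carrier (§8.5)? no — 2 of 3 hold (need ≥2) → satisfied.
§8.8 — Primary Craft: [the master does not hold a certificate of competency? no] AND [the vessel operates beyond territorial waters? yes] → not satisfied.
§8.6 — Tier III Vessel: [the vessel is not engaged in fishing? no] AND [the vessel is registered under a foreign flag? yes] → not satisfied.
§8.10 — Scheduled Ship: the vessel is classed with a recognised organisation? yes; the vessel is registered under a foreign flag? yes; the vessel is not a pleasure craft? no — 2 of 3 hold (need ≥2) → satisfied.
§8.9 — Authorised Operation: [not a Primary Craft (§8.8)? yes] AND [Tier III Vessel (§8.6)? no] AND [Scheduled Ship (§8.10)? yes] → not satisfied.
§8.2 — Restricted Voyage: [the vessel carries dangerous goods? no] OR [Authorised Operation (§8.9)? no] → not satisfied.
§8.11 — Designated Voyage: [Permitted Craft (§8.12)? yes] AND [not a Restricted Voyage (§8.2)? yes] → satisfied.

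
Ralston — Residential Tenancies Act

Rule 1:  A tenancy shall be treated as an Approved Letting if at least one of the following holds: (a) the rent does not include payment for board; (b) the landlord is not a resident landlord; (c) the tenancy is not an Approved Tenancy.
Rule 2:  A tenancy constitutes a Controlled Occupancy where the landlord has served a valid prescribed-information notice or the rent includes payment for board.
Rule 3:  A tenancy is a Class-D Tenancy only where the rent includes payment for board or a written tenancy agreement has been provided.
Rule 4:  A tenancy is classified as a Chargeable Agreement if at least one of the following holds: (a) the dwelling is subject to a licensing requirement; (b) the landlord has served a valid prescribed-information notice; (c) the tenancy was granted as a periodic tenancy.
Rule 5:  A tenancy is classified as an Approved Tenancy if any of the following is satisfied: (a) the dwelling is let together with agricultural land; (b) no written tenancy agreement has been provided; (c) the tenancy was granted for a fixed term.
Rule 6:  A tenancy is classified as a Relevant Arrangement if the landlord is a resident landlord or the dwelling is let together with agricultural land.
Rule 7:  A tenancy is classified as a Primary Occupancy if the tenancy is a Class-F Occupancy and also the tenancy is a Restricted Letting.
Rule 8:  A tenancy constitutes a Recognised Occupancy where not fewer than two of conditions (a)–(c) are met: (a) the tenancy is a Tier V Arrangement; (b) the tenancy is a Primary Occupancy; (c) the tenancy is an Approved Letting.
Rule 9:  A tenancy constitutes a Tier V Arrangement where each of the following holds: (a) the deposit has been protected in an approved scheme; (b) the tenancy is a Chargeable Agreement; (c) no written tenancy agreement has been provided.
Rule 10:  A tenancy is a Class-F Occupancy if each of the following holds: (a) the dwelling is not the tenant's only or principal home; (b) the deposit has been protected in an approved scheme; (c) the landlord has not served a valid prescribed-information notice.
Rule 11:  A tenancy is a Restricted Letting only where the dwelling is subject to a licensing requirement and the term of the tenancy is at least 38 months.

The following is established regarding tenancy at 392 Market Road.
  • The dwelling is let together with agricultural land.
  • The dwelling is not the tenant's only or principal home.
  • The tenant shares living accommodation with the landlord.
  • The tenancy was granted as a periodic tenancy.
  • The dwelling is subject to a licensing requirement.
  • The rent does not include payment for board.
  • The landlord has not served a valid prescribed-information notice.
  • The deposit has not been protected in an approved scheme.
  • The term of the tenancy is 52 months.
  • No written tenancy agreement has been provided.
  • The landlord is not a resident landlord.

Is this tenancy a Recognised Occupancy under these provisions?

No

Under rule 4: the dwelling is subject to a licensing requirement? yes; or the landlord has served a valid prescribed-information notice? no; or the tenancy was granted as a periodic tenancy? yes. So the tenancy is a Chargeable Agreement.
Under rule 9: the deposit has been protected in an approved scheme? no; and Chargeable Agreement (rule 4)? yes; and no written tenancy agreement has been provided? yes. So the tenancy is not a Tier V Arrangement.
Under rule 10: the dwelling is not the tenant's only or principal home? yes; and the deposit has been protected in an approved scheme? no; and the landlord has not served a valid prescribed-information notice? yes. So the tenancy is not a Class-F Occupancy.
Under rule 11: the dwelling is subject to a licensing requirement? yes; and term of the tenancy: 52 months ≥ 38 months? yes. So the tenancy is a Restricted Letting.
Under rule 7: Class-F Occupancy (rule 10)? no; and Restricted Letting (rule 11)? yes. So the tenancy is not a Primary Occupancy.
Under rule 5: the dwelling is let together with agricultural land? yes; or no written tenancy agreement has been provided? yes; or the tenancy was granted for a fixed term? no. So the tenancy is an Approved Tenancy.
Under rule 1: the rent does not include payment for board? yes; or the landlord is not a resident landlord? yes; or not an Approved Tenancy (rule 5)? no. So the tenancy is an Approved Letting.
Under rule 8: Tier V Arrangement (rule 9)? no; Primary Occupancy (rule 7)? no; Approved Letting (rule 1)? yes — 1 of 3 hold (need ≥2) → not satisfied.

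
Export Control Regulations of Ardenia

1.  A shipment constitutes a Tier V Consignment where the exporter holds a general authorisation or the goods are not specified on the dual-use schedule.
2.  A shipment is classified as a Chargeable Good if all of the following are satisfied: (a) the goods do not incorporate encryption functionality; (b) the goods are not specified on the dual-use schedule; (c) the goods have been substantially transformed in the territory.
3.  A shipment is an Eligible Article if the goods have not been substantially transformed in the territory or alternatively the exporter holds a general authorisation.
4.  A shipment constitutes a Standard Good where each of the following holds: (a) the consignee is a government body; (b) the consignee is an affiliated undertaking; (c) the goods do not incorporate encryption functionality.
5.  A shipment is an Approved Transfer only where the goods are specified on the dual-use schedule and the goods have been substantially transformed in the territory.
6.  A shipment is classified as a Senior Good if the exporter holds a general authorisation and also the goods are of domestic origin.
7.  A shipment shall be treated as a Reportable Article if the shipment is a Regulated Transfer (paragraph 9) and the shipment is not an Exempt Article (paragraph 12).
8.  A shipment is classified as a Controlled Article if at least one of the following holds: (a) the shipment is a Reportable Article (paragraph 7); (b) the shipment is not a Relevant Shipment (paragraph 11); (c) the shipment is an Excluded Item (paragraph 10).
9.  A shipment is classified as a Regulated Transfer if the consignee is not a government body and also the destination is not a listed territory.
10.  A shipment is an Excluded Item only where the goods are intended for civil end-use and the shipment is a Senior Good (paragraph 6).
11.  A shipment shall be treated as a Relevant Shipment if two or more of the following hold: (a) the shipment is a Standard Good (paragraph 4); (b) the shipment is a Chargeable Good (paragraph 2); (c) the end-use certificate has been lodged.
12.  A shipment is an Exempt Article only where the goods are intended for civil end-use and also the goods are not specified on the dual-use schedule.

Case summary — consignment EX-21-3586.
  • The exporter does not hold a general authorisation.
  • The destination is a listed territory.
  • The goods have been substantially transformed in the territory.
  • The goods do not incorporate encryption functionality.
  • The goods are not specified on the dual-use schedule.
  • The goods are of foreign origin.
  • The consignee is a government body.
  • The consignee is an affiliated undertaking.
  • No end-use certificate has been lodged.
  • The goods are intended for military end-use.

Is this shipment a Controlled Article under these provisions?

Under paragraph 9: the consignee is not a government body? no; and the destination is not a listed territory? no. So the shipment is not a Regulated Transfer.
Under paragraph 12: the goods are intended for civil end-use? no; and the goods are not specified on the dual-use schedule? yes. So the shipment is not an Exempt Article.
Under paragraph 7: Regulated Transfer (paragraph 9)? no; and not an Exempt Article (paragraph 12)? yes. So the shipment is not a Reportable Article.
Under paragraph 4: the consignee is a government body? yes; and the consignee is an affiliated undertaking? yes; and the goods do not incorporate encryption functionality? yes. So the shipment is a Standard Good.
Under paragraph 2: the goods do not incorporate encryption functionality? yes; and the goods are not specified on the dual-use schedule? yes; and the goods have been substantially transformed in the territory? yes. So the shipment is a Chargeable Good.
Under paragraph 11: Standard Good (paragraph 4)? yes; Chargeable Good (paragraph 2)? yes; the end-use certificate has been lodged? no — 2 of 3 hold (need ≥2) → satisfied.
Under paragraph 6: the exporter holds a general authorisation? no; and the goods are of domestic origin? no. So the shipment is not a Senior Good.
Under paragraph 10: the goods are intended for civil end-use? no; and Senior Good (paragraph 6)? no. So the shipment is not an Excluded Item.
Under paragraph 8: Reportable Article (paragraph 7)? no; or not a Relevant Shipment (paragraph 11)? no; or Excluded Item (paragraph 10)? no. So the shipment is not a Controlled Article.

No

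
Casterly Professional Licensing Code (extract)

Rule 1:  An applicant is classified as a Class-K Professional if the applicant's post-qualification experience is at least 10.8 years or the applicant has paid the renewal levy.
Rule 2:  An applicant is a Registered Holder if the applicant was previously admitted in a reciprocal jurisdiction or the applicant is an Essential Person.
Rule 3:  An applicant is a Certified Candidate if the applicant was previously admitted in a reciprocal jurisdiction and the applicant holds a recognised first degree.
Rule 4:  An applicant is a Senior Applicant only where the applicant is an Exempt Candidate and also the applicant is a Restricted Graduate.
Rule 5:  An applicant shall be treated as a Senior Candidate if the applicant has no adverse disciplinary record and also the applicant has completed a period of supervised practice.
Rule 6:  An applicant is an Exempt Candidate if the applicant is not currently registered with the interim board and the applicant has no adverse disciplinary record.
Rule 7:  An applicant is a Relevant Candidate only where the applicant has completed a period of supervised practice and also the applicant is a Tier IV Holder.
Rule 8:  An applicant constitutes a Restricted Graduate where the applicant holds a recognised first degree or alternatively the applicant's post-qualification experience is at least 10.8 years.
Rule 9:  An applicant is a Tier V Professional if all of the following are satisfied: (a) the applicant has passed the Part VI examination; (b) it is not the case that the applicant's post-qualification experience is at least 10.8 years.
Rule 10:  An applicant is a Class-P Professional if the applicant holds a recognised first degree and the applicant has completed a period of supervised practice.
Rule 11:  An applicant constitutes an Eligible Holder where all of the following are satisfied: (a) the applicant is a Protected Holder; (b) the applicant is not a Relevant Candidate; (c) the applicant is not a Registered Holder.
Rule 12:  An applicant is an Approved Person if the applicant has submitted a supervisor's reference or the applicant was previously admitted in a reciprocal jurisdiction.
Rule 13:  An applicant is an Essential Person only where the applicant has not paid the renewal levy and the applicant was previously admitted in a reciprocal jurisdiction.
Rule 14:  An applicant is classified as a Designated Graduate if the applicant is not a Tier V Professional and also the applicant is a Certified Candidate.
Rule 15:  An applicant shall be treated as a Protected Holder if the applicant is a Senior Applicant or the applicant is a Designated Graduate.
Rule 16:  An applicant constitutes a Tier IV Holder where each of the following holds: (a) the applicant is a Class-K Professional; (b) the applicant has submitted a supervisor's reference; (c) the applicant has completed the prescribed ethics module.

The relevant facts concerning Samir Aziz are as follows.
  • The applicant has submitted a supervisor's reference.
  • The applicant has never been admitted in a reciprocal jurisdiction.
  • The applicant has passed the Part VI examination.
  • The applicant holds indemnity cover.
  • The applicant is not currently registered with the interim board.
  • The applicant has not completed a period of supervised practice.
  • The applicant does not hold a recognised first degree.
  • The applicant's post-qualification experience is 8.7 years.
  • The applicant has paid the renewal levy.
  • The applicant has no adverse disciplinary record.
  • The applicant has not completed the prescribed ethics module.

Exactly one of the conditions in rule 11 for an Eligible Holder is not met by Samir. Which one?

Protected Holder

Under rule 6: the applicant is not currently registered with the interim board? yes; and the applicant has no adverse disciplinary record? yes. So the applicant is an Exempt Candidate.
Under rule 8: the applicant holds a recognised first degree? no; or applicant's post-qualification experience: 8.7 years ≥ 10.8 years? no. So the applicant is not a Restricted Graduate.
Under rule 4: Exempt Candidate (rule 6)? yes; and Restricted Graduate (rule 8)? no. So the applicant is not a Senior Applicant.
Under rule 9: the applicant has passed the Part VI examination? yes; and applicant's post-qualification experience: 8.7 years ≥ 10.8 years? no, so negated condition yes. So the applicant is a Tier V Professional.
Under rule 3: the applicant was previously admitted in a reciprocal jurisdiction? no; and the applicant holds a recognised first degree? no. So the applicant is not a Certified Candidate.
Under rule 14: not a Tier V Professional (rule 9)? no; and Certified Candidate (rule 3)? no. So the applicant is not a Designated Graduate.
Under rule 15: Senior Applicant (rule 4)? no; or Designated Graduate (rule 14)? no. So the applicant is not a Protected Holder.
Under rule 1: applicant's post-qualification experience: 8.7 years ≥ 10.8 years? no; or the applicant has paid the renewal levy? yes. So the applicant is a Class-K Professional.
Under rule 16: Class-K Professional (rule 1)? yes; and the applicant has submitted a supervisor's reference? yes; and the applicant has completed the prescribed ethics module? no. So the applicant is not a Tier IV Holder.
Under rule 7: the applicant has completed a period of supervised practice? no; and Tier IV Holder (rule 16)? no. So the applicant is not a Relevant Candidate.
Under rule 13: the applicant has not paid the renewal levy? no; and the applicant was previously admitted in a reciprocal jurisdiction? no. So the applicant is not an Essential Person.
Under rule 2: the applicant was previously admitted in a reciprocal jurisdiction? no; or Essential Person (rule 13)? no. So the applicant is not a Registered Holder.
Under rule 11: Protected Holder (rule 15)? no; and not a Relevant Candidate (rule 7)? yes; and not a Registered Holder (rule 2)? yes. So the applicant is not an Eligible Holder.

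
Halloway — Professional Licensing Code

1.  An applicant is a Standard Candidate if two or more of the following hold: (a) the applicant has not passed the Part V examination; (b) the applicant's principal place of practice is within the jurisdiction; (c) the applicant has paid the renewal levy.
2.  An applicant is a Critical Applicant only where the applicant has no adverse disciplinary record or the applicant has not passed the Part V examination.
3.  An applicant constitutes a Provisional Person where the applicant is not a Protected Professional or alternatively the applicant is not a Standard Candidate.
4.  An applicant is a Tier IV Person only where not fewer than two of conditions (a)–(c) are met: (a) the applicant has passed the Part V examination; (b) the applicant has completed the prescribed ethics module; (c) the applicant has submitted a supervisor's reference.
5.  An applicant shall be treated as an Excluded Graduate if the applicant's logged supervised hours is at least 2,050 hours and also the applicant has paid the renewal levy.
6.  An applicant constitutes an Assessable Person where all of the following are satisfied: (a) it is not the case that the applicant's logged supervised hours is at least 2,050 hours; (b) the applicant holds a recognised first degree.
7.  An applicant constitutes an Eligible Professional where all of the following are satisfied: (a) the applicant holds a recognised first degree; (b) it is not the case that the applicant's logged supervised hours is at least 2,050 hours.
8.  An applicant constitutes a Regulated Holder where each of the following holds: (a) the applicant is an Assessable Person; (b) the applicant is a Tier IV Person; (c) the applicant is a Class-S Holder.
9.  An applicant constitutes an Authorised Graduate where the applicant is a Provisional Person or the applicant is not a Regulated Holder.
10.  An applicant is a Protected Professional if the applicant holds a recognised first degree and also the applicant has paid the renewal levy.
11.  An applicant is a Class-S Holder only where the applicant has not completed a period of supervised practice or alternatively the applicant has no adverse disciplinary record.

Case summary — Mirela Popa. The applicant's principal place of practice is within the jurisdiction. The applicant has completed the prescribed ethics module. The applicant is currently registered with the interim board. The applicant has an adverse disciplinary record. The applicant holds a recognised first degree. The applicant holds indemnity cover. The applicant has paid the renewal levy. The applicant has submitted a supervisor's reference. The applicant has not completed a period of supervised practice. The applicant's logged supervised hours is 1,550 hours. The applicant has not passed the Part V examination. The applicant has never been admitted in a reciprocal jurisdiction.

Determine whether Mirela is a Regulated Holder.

Yes

Under paragraph 6: applicant's logged supervised hours: 1,550 hours ≥ 2,050 hours? no, so negated condition yes; and the applicant holds a recognised first degree? yes. So the applicant is an Assessable Person.
Under paragraph 4: the applicant has passed the Part V examination? no; the applicant has completed the prescribed ethics module? yes; the applicant has submitted a supervisor's reference? yes — 2 of 3 hold (need ≥2) → satisfied.
Under paragraph 11: the applicant has not completed a period of supervised practice? yes; or the applicant has no adverse disciplinary record? no. So the applicant is a Class-S Holder.
Under paragraph 8: Assessable Person (paragraph 6)? yes; and Tier IV Person (paragraph 4)? yes; and Class-S Holder (paragraph 11)? yes. So the applicant is a Regulated Holder.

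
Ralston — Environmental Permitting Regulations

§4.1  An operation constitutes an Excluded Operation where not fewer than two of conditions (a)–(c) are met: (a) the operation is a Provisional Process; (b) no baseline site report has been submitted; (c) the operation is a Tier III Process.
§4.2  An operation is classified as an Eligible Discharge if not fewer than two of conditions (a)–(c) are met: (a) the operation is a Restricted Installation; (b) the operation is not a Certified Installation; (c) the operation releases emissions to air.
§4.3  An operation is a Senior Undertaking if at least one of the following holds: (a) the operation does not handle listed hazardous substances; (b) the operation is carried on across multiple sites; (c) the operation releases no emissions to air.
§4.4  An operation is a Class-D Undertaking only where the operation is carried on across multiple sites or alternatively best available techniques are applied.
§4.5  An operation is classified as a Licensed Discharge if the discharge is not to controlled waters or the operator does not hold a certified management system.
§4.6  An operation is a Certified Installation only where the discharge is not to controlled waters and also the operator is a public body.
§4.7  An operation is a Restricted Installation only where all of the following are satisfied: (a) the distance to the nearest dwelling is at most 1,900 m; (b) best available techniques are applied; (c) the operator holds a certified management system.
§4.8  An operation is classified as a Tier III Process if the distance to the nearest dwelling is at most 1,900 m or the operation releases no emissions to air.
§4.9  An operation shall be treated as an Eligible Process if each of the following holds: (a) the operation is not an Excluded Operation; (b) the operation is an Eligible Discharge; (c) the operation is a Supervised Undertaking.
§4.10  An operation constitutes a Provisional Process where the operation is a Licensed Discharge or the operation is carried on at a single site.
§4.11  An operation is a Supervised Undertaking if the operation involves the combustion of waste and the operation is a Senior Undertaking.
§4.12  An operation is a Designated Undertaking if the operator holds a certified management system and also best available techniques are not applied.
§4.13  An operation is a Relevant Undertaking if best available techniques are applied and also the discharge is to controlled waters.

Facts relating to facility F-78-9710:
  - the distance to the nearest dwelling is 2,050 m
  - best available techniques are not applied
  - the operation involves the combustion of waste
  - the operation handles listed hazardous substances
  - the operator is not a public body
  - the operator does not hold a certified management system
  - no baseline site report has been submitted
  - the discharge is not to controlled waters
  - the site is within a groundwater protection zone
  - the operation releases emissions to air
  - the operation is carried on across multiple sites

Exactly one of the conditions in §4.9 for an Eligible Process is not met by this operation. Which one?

Excluded Operation

§4.5 — Licensed Discharge: [the discharge is not to controlled waters? yes] OR [the operator does not hold a certified management system? yes] → satisfied.
§4.10 — Provisional Process: [Licensed Discharge (§4.5)? yes] OR [the operation is carried on at a single site? no] → satisfied.
§4.8 — Tier III Process: [distance to the nearest dwelling: 2,050 m ≤ 1,900 m? no] OR [the operation releases no emissions to air? no] → not satisfied.
§4.1 — Excluded Operation: Provisional Process (§4.10)? yes; no baseline site report has been submitted? yes; Tier III Process (§4.8)? no — 2 of 3 hold (need ≥2) → satisfied.
§4.7 — Restricted Installation: [distance to the nearest dwelling: 2,050 m ≤ 1,900 m? no] AND [best available techniques are applied? no] AND [the operator holds a certified management system? no] → not satisfied.
§4.6 — Certified Installation: [the discharge is not to controlled waters? yes] AND [the operator is a public body? no] → not satisfied.
§4.2 — Eligible Discharge: Restricted Installation (§4.7)? no; not a Certified Installation (§4.6)? yes; the operation releases emissions to air? yes — 2 of 3 hold (need ≥2) → satisfied.
§4.3 — Senior Undertaking: [the operation does not handle listed hazardous substances? no] OR [the operation is carried on across multiple sites? yes] OR [the operation releases no emissions to air? no] → satisfied.
§4.11 — Supervised Undertaking: [the operation involves the combustion of waste? yes] AND [Senior Undertaking (§4.3)? yes] → satisfied.
§4.9 — Eligible Process: [not an Excluded Operation (§4.1)? no] AND [Eligible Discharge (§4.2)? yes] AND [Supervised Undertaking (§4.11)? yes] → not satisfied.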